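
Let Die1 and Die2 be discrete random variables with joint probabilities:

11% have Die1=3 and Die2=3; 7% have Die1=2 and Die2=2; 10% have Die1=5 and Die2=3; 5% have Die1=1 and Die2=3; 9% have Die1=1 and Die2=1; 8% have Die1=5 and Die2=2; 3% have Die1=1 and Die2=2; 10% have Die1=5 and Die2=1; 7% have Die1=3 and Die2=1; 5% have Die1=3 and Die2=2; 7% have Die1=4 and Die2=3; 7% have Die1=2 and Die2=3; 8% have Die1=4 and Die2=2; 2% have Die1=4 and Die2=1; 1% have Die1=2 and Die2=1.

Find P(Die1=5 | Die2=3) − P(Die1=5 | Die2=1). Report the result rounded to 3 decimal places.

P(Die2=3) = 0.05 + 0.07 + 0.11 + 0.07 + 0.10 = 0.40; P(Die1=5 | Die2=3) = 0.10/0.40 = 0.2500.
P(Die2=1) = 0.09 + 0.01 + 0.07 + 0.02 + 0.10 = 0.29; P(Die1=5 | Die2=1) = 0.10/0.29 = 0.3448.
Difference = -0.095.

-0.095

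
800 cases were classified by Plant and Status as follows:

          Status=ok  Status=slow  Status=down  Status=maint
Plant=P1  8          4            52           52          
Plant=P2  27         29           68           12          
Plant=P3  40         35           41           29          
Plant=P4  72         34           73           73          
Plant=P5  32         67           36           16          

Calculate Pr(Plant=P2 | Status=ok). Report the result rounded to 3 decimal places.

Total with Status=ok: 8 + 27 + 40 + 72 + 32 = 179.
P(Plant=P2 | Status=ok) = 27/179 = 0.151.

0.151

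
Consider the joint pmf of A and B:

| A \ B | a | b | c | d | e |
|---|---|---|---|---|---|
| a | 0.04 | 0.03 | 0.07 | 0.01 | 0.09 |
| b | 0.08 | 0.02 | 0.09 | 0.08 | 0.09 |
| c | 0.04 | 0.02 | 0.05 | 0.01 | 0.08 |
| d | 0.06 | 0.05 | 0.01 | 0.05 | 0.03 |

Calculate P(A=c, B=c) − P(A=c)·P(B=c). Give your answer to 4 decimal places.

0.0060

P(A=c) = 0.04 + 0.02 + 0.05 + 0.01 + 0.08 = 0.20.
P(B=c) = 0.07 + 0.09 + 0.05 + 0.01 = 0.22.
P(A=c, B=c) − P(A=c)P(B=c) = 0.05 − 0.20×0.22 = 0.0060.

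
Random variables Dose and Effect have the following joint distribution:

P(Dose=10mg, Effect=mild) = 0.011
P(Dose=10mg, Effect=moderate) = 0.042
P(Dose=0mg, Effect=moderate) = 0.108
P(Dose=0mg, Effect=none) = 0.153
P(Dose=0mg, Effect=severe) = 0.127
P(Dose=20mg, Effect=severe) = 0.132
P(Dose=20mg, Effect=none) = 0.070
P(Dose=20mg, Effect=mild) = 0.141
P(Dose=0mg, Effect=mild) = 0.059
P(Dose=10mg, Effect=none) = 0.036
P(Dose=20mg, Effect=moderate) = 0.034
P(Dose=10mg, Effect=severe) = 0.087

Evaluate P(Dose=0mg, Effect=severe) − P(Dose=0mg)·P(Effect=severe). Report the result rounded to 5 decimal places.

P(Dose=0mg) = 0.153 + 0.059 + 0.108 + 0.127 = 0.447.
P(Effect=severe) = 0.127 + 0.087 + 0.132 = 0.346.
P(Dose=0mg, Effect=severe) − P(Dose=0mg)P(Effect=severe) = 0.127 − 0.447×0.346 = -0.02766.

-0.02766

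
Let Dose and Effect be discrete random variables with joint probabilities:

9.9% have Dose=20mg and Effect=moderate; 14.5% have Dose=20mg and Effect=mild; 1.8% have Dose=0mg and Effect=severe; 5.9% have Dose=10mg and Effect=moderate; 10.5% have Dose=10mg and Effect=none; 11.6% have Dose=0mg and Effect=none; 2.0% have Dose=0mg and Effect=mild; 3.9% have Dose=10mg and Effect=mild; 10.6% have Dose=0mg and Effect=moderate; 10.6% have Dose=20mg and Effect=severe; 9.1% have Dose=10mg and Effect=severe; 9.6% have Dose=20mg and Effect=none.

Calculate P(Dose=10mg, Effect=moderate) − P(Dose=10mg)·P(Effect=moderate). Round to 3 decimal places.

-0.019

P(Dose=10mg) = 0.105 + 0.039 + 0.059 + 0.091 = 0.294.
P(Effect=moderate) = 0.106 + 0.059 + 0.099 = 0.264.
P(Dose=10mg, Effect=moderate) − P(Dose=10mg)P(Effect=moderate) = 0.059 − 0.294×0.264 = -0.019.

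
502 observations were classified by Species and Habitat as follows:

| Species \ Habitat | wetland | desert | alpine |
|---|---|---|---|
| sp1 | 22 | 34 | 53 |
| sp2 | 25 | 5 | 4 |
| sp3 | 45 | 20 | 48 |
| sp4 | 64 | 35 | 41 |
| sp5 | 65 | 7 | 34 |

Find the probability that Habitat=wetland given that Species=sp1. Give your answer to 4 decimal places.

Total with Species=sp1: 22 + 34 + 53 = 109.
P(Habitat=wetland | Species=sp1) = 22/109 = 0.2018.

0.2018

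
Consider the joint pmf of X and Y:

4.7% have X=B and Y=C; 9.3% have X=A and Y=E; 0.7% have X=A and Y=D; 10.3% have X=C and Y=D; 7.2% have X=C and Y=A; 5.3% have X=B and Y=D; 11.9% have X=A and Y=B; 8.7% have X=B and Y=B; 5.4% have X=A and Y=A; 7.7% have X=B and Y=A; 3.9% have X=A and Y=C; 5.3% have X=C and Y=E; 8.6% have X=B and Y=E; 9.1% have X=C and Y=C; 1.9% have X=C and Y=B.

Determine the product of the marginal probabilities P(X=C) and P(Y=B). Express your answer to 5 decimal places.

P(X=C) = 0.072 + 0.019 + 0.091 + 0.103 + 0.053 = 0.338.
P(Y=B) = 0.119 + 0.087 + 0.019 = 0.225.
Product: 0.338 × 0.225 = 0.07605.

0.07605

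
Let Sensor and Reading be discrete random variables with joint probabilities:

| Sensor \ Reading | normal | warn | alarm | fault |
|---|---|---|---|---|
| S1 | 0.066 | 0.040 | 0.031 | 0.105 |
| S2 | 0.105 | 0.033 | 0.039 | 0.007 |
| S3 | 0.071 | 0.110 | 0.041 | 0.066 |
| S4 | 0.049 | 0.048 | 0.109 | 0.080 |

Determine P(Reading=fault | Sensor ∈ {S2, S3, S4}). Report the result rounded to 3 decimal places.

0.202

P(Sensor=S2) = 0.105 + 0.033 + 0.039 + 0.007 = 0.184.
P(Sensor=S3) = 0.071 + 0.110 + 0.041 + 0.066 = 0.288.
P(Sensor=S4) = 0.049 + 0.048 + 0.109 + 0.080 = 0.286.
P(Sensor ∈ {S2, S3, S4}) = 0.184 + 0.288 + 0.286 = 0.758; P(Reading=fault, Sensor ∈ {S2, S3, S4}) = 0.007 + 0.066 + 0.080 = 0.153.
P(Reading=fault | Sensor ∈ {S2, S3, S4}) = 0.153/0.758 = 0.202.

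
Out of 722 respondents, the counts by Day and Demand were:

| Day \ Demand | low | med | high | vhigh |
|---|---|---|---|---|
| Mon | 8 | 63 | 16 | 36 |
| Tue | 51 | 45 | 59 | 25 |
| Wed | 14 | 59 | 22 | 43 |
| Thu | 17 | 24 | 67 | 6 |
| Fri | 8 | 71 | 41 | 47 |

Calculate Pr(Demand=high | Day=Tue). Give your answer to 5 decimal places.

Total with Day=Tue: 51 + 45 + 59 + 25 = 180.
P(Demand=high | Day=Tue) = 59/180 = 0.32778.

0.32778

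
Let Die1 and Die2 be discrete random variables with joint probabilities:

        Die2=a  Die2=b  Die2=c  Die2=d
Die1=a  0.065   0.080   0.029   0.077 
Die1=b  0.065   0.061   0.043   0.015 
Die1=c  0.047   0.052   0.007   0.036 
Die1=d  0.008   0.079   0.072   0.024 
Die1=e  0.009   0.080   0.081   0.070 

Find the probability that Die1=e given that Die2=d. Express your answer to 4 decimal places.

0.3153

P(Die2=d) = 0.077 + 0.015 + 0.036 + 0.024 + 0.070 = 0.222.
P(Die1=e | Die2=d) = 0.070/0.222 = 0.3153.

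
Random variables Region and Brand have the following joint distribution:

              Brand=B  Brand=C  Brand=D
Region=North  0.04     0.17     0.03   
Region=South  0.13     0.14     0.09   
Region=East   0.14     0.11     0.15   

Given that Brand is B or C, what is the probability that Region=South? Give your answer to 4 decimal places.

0.3699

P(Brand=B) = 0.04 + 0.13 + 0.14 = 0.31.
P(Brand=C) = 0.17 + 0.14 + 0.11 = 0.42.
P(Brand ∈ {B, C}) = 0.31 + 0.42 = 0.73; P(Region=South, Brand ∈ {B, C}) = 0.13 + 0.14 = 0.27.
P(Region=South | Brand ∈ {B, C}) = 0.27/0.73 = 0.3699.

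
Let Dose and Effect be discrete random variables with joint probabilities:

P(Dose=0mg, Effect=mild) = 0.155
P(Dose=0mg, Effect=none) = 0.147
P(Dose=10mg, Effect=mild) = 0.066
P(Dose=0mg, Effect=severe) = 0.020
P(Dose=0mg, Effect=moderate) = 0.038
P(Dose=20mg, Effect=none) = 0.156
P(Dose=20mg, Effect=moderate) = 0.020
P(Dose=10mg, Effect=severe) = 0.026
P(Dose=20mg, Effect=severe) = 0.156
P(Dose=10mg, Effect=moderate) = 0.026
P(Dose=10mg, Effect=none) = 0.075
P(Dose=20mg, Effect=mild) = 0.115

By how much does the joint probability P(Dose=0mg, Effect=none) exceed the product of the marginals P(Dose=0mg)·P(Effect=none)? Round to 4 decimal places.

0.0109

P(Dose=0mg) = 0.147 + 0.155 + 0.038 + 0.020 = 0.360.
P(Effect=none) = 0.147 + 0.075 + 0.156 = 0.378.
P(Dose=0mg, Effect=none) − P(Dose=0mg)P(Effect=none) = 0.147 − 0.360×0.378 = 0.0109.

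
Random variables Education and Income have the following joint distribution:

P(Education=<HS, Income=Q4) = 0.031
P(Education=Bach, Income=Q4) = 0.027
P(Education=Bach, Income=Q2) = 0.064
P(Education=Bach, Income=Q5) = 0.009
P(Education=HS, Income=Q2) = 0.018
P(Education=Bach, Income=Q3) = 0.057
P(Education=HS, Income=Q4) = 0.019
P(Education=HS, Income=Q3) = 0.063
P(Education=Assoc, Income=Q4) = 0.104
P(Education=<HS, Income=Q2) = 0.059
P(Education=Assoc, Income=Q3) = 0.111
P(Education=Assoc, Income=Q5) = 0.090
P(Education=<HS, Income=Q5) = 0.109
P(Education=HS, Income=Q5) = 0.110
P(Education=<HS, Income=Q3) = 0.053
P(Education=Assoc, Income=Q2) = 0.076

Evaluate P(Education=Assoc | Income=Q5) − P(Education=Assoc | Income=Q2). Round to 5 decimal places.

-0.06721

P(Income=Q5) = 0.109 + 0.110 + 0.090 + 0.009 = 0.318; P(Education=Assoc | Income=Q5) = 0.090/0.318 = 0.283019.
P(Income=Q2) = 0.059 + 0.018 + 0.076 + 0.064 = 0.217; P(Education=Assoc | Income=Q2) = 0.076/0.217 = 0.350230.
Difference = -0.06721.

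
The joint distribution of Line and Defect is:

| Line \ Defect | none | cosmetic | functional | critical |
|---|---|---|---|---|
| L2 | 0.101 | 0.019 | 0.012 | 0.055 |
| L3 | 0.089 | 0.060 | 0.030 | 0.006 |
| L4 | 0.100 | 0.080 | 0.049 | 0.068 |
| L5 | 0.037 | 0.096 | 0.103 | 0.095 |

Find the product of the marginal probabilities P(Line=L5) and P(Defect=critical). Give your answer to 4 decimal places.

P(Line=L5) = 0.037 + 0.096 + 0.103 + 0.095 = 0.331.
P(Defect=critical) = 0.055 + 0.006 + 0.068 + 0.095 = 0.224.
Product: 0.331 × 0.224 = 0.0741.

0.0741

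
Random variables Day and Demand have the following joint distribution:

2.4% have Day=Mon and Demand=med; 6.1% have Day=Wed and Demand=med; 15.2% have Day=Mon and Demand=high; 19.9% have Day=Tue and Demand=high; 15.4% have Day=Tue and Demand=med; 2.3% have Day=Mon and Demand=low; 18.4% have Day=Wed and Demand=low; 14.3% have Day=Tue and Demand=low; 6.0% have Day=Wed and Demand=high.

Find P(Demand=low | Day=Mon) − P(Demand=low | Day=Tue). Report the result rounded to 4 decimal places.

-0.1727

P(Day=Mon) = 0.023 + 0.024 + 0.152 = 0.199; P(Demand=low | Day=Mon) = 0.023/0.199 = 0.11558.
P(Day=Tue) = 0.143 + 0.154 + 0.199 = 0.496; P(Demand=low | Day=Tue) = 0.143/0.496 = 0.28831.
Difference = -0.1727.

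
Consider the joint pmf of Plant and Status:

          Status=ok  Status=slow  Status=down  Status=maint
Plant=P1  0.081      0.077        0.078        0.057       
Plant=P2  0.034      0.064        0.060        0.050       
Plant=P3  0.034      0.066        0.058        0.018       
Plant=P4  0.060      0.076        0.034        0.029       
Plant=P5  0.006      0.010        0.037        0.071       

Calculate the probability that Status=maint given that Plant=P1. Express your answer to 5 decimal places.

P(Plant=P1) = 0.081 + 0.077 + 0.078 + 0.057 = 0.293.
P(Status=maint | Plant=P1) = 0.057/0.293 = 0.19454.

0.19454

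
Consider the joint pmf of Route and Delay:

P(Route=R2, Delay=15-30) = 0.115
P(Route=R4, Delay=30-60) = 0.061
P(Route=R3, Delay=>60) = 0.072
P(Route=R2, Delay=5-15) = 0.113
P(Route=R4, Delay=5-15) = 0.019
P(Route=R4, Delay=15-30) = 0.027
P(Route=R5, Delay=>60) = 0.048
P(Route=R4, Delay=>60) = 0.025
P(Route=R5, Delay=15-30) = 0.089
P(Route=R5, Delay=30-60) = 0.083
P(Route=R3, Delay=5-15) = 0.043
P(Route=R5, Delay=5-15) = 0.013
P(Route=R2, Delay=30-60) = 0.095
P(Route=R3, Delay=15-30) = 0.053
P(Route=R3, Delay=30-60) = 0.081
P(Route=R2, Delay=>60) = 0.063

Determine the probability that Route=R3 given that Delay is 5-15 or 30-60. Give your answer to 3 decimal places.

0.244

P(Delay=5-15) = 0.113 + 0.043 + 0.019 + 0.013 = 0.188.
P(Delay=30-60) = 0.095 + 0.081 + 0.061 + 0.083 = 0.320.
P(Delay ∈ {5-15, 30-60}) = 0.188 + 0.320 = 0.508; P(Route=R3, Delay ∈ {5-15, 30-60}) = 0.043 + 0.081 = 0.124.
P(Route=R3 | Delay ∈ {5-15, 30-60}) = 0.124/0.508 = 0.244.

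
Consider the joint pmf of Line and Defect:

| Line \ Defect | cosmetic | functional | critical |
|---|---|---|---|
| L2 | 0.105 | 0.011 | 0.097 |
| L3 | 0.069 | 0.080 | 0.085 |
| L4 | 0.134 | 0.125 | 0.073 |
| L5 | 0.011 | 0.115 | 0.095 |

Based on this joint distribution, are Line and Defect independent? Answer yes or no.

P(Line=L2) = 0.213 and P(Defect=functional) = 0.331, so their product is 0.07050, but P(Line=L2, Defect=functional) = 0.011. Since these differ, Line and Defect are not independent.

no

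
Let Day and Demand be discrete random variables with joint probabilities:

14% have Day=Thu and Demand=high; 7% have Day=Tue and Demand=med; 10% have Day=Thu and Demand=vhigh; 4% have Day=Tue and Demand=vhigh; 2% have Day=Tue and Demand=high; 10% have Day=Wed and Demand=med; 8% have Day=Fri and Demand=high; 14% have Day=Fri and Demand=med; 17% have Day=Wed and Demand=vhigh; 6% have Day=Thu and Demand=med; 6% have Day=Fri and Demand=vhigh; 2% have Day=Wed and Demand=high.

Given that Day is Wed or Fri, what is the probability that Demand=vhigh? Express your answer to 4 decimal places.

0.4035

P(Day=Wed) = 0.10 + 0.02 + 0.17 = 0.29.
P(Day=Fri) = 0.14 + 0.08 + 0.06 = 0.28.
P(Day ∈ {Wed, Fri}) = 0.29 + 0.28 = 0.57; P(Demand=vhigh, Day ∈ {Wed, Fri}) = 0.17 + 0.06 = 0.23.
P(Demand=vhigh | Day ∈ {Wed, Fri}) = 0.23/0.57 = 0.4035.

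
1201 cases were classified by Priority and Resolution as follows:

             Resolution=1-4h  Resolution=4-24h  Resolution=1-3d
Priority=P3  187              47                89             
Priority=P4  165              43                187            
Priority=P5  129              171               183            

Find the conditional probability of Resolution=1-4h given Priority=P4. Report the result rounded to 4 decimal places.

Total with Priority=P4: 165 + 43 + 187 = 395.
P(Resolution=1-4h | Priority=P4) = 165/395 = 0.4177.

0.4177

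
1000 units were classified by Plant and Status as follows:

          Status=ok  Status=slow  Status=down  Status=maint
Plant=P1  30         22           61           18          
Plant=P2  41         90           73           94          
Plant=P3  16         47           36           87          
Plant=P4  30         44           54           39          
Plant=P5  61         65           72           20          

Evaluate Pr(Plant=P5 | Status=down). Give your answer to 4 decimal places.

0.2432

Total with Status=down: 61 + 73 + 36 + 54 + 72 = 296.
P(Plant=P5 | Status=down) = 72/296 = 0.2432.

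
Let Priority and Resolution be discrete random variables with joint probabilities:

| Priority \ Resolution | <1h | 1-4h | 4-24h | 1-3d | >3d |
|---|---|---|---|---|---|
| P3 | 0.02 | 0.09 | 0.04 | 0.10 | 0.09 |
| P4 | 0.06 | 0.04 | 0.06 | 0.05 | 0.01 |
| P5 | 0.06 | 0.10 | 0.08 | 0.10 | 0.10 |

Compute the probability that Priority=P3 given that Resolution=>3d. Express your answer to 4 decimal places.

0.4500

P(Resolution=>3d) = 0.09 + 0.01 + 0.10 = 0.20.
P(Priority=P3 | Resolution=>3d) = 0.09/0.20 = 0.4500.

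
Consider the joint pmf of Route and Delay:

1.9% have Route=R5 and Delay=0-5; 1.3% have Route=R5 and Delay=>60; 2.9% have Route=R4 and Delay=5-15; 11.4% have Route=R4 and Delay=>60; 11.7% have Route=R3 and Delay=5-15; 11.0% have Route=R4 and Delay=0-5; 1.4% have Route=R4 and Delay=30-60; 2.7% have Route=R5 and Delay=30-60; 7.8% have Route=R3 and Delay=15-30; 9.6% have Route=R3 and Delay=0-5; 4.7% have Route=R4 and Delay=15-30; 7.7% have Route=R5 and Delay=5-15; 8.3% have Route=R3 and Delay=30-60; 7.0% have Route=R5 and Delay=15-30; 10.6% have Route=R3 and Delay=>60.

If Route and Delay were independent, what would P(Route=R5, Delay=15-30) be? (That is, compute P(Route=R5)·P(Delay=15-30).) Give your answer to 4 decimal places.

P(Route=R5) = 0.019 + 0.077 + 0.070 + 0.027 + 0.013 = 0.206.
P(Delay=15-30) = 0.078 + 0.047 + 0.070 = 0.195.
Product: 0.206 × 0.195 = 0.0402.

0.0402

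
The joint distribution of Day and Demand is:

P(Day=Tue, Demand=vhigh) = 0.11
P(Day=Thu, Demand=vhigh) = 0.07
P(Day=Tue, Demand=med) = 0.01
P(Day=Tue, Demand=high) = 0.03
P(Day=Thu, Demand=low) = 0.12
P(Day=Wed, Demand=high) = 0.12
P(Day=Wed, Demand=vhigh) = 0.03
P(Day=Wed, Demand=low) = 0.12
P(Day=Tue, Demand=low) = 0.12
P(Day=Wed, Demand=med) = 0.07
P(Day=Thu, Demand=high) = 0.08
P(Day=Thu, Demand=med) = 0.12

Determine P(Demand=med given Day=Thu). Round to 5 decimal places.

P(Day=Thu) = 0.12 + 0.12 + 0.08 + 0.07 = 0.39.
P(Demand=med | Day=Thu) = 0.12/0.39 = 0.30769.

0.30769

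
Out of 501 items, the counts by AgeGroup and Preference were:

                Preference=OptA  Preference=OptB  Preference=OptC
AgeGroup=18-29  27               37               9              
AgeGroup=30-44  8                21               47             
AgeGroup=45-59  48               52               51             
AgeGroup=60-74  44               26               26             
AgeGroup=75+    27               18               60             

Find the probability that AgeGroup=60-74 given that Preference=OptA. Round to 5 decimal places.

0.28571

Total with Preference=OptA: 27 + 8 + 48 + 44 + 27 = 154.
P(AgeGroup=60-74 | Preference=OptA) = 44/154 = 0.28571.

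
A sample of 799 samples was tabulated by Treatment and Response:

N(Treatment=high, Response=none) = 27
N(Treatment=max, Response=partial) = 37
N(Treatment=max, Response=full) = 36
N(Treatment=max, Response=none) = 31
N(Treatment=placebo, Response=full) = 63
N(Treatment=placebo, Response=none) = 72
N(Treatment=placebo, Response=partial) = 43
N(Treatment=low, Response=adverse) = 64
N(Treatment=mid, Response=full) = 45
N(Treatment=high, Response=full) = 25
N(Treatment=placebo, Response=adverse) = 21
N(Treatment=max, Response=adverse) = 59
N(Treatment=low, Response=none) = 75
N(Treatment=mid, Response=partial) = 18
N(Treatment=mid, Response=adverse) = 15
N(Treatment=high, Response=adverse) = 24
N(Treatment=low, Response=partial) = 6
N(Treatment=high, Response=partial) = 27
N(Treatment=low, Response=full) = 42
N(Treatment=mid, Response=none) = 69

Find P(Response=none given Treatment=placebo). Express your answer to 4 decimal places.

Total with Treatment=placebo: 72 + 43 + 63 + 21 = 199.
P(Response=none | Treatment=placebo) = 72/199 = 0.3618.

0.3618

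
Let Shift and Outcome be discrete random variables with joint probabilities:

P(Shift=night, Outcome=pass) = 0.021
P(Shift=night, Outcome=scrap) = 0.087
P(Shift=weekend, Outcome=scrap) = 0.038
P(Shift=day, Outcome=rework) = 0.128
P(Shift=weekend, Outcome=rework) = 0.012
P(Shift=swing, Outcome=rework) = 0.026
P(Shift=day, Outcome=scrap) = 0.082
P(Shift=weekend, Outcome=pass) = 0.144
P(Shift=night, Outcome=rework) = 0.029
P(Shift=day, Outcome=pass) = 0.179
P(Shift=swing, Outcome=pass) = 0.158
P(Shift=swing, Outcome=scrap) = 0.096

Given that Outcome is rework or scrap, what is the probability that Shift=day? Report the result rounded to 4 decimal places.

0.4217

P(Outcome=rework) = 0.128 + 0.026 + 0.029 + 0.012 = 0.195.
P(Outcome=scrap) = 0.082 + 0.096 + 0.087 + 0.038 = 0.303.
P(Outcome ∈ {rework, scrap}) = 0.195 + 0.303 = 0.498; P(Shift=day, Outcome ∈ {rework, scrap}) = 0.128 + 0.082 = 0.210.
P(Shift=day | Outcome ∈ {rework, scrap}) = 0.210/0.498 = 0.4217.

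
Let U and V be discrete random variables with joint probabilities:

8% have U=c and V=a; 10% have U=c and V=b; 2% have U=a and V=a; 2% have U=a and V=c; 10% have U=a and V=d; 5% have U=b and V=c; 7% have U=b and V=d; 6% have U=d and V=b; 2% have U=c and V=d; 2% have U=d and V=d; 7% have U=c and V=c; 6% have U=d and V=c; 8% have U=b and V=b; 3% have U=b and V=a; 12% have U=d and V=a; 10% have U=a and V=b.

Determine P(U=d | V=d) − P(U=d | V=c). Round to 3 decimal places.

-0.205

P(V=d) = 0.10 + 0.07 + 0.02 + 0.02 = 0.21; P(U=d | V=d) = 0.02/0.21 = 0.0952.
P(V=c) = 0.02 + 0.05 + 0.07 + 0.06 = 0.20; P(U=d | V=c) = 0.06/0.20 = 0.3000.
Difference = -0.205.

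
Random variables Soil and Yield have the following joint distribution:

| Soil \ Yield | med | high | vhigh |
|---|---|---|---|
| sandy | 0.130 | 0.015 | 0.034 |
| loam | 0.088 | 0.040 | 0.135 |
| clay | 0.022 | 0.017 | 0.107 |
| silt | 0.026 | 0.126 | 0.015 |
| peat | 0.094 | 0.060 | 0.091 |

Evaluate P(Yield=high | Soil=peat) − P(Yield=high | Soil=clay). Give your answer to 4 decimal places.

P(Soil=peat) = 0.094 + 0.060 + 0.091 = 0.245; P(Yield=high | Soil=peat) = 0.060/0.245 = 0.24490.
P(Soil=clay) = 0.022 + 0.017 + 0.107 = 0.146; P(Yield=high | Soil=clay) = 0.017/0.146 = 0.11644.
Difference = 0.1285.

0.1285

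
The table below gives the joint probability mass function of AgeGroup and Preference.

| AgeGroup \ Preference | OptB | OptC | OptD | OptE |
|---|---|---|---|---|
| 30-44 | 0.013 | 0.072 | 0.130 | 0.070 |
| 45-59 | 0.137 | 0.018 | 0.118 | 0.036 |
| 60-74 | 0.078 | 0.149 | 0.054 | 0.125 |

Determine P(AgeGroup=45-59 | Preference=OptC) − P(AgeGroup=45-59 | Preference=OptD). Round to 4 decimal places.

P(Preference=OptC) = 0.072 + 0.018 + 0.149 = 0.239; P(AgeGroup=45-59 | Preference=OptC) = 0.018/0.239 = 0.07531.
P(Preference=OptD) = 0.130 + 0.118 + 0.054 = 0.302; P(AgeGroup=45-59 | Preference=OptD) = 0.118/0.302 = 0.39073.
Difference = -0.3154.

-0.3154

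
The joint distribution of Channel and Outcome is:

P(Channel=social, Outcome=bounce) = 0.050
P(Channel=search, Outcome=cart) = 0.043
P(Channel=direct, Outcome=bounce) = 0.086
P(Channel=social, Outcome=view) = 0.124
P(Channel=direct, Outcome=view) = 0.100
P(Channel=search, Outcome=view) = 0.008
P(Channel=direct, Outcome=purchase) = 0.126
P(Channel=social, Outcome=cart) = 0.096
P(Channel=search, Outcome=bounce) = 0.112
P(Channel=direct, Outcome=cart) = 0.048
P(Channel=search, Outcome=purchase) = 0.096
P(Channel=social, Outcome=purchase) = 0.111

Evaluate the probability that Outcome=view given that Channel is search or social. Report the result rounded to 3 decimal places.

0.206

P(Channel=search) = 0.112 + 0.008 + 0.043 + 0.096 = 0.259.
P(Channel=social) = 0.050 + 0.124 + 0.096 + 0.111 = 0.381.
P(Channel ∈ {search, social}) = 0.259 + 0.381 = 0.640; P(Outcome=view, Channel ∈ {search, social}) = 0.008 + 0.124 = 0.132.
P(Outcome=view | Channel ∈ {search, social}) = 0.132/0.640 = 0.206.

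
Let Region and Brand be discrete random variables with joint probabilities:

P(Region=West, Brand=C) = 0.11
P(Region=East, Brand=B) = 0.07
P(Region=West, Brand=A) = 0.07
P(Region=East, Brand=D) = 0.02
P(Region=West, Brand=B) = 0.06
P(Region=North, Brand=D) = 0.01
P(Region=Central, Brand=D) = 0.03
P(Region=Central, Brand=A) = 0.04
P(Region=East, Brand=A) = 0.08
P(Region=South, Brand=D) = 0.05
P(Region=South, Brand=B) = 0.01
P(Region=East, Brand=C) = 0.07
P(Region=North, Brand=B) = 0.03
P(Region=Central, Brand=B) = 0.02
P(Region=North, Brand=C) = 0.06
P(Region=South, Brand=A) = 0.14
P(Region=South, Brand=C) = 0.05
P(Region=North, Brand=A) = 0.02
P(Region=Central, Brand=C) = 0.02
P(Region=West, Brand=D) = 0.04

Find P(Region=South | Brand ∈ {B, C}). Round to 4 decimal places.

P(Brand=B) = 0.03 + 0.01 + 0.07 + 0.06 + 0.02 = 0.19.
P(Brand=C) = 0.06 + 0.05 + 0.07 + 0.11 + 0.02 = 0.31.
P(Brand ∈ {B, C}) = 0.19 + 0.31 = 0.50; P(Region=South, Brand ∈ {B, C}) = 0.01 + 0.05 = 0.06.
P(Region=South | Brand ∈ {B, C}) = 0.06/0.50 = 0.1200.

0.1200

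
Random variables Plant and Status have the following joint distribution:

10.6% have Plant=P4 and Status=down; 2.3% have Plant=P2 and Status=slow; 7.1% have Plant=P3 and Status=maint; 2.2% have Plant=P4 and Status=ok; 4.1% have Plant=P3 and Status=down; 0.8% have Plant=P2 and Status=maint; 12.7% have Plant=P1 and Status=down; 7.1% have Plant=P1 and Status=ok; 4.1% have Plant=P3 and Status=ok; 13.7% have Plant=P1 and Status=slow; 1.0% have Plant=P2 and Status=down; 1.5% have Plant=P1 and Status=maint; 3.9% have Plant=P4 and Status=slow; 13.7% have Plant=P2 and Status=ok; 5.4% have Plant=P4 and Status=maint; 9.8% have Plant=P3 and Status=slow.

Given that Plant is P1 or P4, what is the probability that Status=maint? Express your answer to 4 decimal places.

0.1208

P(Plant=P1) = 0.071 + 0.137 + 0.127 + 0.015 = 0.350.
P(Plant=P4) = 0.022 + 0.039 + 0.106 + 0.054 = 0.221.
P(Plant ∈ {P1, P4}) = 0.350 + 0.221 = 0.571; P(Status=maint, Plant ∈ {P1, P4}) = 0.015 + 0.054 = 0.069.
P(Status=maint | Plant ∈ {P1, P4}) = 0.069/0.571 = 0.1208.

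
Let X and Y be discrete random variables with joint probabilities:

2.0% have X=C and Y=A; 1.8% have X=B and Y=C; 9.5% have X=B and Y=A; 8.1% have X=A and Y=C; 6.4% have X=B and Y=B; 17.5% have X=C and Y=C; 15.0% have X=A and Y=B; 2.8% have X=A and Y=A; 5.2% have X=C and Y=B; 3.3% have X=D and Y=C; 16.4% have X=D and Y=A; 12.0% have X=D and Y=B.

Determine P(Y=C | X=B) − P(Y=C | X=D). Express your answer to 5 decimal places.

P(X=B) = 0.095 + 0.064 + 0.018 = 0.177; P(Y=C | X=B) = 0.018/0.177 = 0.101695.
P(X=D) = 0.164 + 0.120 + 0.033 = 0.317; P(Y=C | X=D) = 0.033/0.317 = 0.104101.
Difference = -0.00241.

-0.00241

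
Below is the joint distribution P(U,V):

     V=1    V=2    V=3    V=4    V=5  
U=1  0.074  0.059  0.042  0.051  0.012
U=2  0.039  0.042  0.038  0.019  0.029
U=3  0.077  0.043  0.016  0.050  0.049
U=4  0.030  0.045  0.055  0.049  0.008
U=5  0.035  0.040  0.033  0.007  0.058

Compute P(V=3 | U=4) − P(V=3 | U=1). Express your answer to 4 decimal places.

0.1176

P(U=4) = 0.030 + 0.045 + 0.055 + 0.049 + 0.008 = 0.187; P(V=3 | U=4) = 0.055/0.187 = 0.29412.
P(U=1) = 0.074 + 0.059 + 0.042 + 0.051 + 0.012 = 0.238; P(V=3 | U=1) = 0.042/0.238 = 0.17647.
Difference = 0.1176.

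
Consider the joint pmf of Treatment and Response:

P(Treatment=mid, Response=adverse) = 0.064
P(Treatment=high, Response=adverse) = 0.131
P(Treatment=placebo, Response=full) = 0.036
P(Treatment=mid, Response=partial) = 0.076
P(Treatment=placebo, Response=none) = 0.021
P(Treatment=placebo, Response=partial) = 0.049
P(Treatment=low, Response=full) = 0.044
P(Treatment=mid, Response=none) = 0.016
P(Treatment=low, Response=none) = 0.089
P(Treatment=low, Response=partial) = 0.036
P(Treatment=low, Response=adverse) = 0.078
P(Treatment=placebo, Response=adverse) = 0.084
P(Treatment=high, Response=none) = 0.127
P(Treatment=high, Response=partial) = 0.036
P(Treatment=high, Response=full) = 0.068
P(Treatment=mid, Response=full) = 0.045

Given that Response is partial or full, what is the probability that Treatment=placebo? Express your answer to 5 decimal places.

0.21795

P(Response=partial) = 0.049 + 0.036 + 0.076 + 0.036 = 0.197.
P(Response=full) = 0.036 + 0.044 + 0.045 + 0.068 = 0.193.
P(Response ∈ {partial, full}) = 0.197 + 0.193 = 0.390; P(Treatment=placebo, Response ∈ {partial, full}) = 0.049 + 0.036 = 0.085.
P(Treatment=placebo | Response ∈ {partial, full}) = 0.085/0.390 = 0.21795.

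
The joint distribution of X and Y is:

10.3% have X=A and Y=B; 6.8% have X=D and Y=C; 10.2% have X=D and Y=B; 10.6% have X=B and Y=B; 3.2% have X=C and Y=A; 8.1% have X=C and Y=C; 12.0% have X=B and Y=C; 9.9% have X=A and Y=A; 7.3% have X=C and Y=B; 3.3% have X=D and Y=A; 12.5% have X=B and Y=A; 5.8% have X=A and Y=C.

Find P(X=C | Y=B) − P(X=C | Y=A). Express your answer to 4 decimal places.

P(Y=B) = 0.103 + 0.106 + 0.073 + 0.102 = 0.384; P(X=C | Y=B) = 0.073/0.384 = 0.19010.
P(Y=A) = 0.099 + 0.125 + 0.032 + 0.033 = 0.289; P(X=C | Y=A) = 0.032/0.289 = 0.11073.
Difference = 0.0794.

0.0794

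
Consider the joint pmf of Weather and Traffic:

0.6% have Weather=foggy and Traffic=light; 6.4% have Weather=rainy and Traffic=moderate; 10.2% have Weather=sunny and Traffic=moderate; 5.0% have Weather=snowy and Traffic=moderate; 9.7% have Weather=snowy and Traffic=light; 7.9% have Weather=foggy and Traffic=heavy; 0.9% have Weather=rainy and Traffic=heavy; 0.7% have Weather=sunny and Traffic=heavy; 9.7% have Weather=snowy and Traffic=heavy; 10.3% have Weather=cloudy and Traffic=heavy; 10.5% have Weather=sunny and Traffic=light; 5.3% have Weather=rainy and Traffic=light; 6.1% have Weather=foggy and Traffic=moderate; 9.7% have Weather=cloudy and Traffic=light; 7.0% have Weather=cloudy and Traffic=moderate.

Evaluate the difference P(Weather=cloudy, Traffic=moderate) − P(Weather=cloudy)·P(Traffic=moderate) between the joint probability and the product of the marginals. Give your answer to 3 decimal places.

P(Weather=cloudy) = 0.097 + 0.070 + 0.103 = 0.270.
P(Traffic=moderate) = 0.102 + 0.070 + 0.064 + 0.050 + 0.061 = 0.347.
P(Weather=cloudy, Traffic=moderate) − P(Weather=cloudy)P(Traffic=moderate) = 0.070 − 0.270×0.347 = -0.024.

-0.024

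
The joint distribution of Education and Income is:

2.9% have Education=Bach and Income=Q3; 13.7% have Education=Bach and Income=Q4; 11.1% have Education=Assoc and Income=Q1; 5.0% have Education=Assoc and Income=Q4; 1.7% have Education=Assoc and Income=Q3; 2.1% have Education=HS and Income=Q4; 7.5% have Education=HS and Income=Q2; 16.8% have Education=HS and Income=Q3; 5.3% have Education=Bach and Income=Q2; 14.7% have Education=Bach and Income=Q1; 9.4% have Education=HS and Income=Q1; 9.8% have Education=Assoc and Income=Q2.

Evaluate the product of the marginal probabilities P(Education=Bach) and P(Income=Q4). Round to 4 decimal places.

P(Education=Bach) = 0.147 + 0.053 + 0.029 + 0.137 = 0.366.
P(Income=Q4) = 0.021 + 0.050 + 0.137 = 0.208.
Product: 0.366 × 0.208 = 0.0761.

0.0761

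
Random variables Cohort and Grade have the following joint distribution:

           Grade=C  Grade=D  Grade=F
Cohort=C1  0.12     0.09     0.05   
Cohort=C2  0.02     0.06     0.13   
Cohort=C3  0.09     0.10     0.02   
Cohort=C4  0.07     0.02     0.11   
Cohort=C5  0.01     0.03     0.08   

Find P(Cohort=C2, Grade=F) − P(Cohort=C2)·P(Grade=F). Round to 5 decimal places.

0.04810

P(Cohort=C2) = 0.02 + 0.06 + 0.13 = 0.21.
P(Grade=F) = 0.05 + 0.13 + 0.02 + 0.11 + 0.08 = 0.39.
P(Cohort=C2, Grade=F) − P(Cohort=C2)P(Grade=F) = 0.13 − 0.21×0.39 = 0.04810.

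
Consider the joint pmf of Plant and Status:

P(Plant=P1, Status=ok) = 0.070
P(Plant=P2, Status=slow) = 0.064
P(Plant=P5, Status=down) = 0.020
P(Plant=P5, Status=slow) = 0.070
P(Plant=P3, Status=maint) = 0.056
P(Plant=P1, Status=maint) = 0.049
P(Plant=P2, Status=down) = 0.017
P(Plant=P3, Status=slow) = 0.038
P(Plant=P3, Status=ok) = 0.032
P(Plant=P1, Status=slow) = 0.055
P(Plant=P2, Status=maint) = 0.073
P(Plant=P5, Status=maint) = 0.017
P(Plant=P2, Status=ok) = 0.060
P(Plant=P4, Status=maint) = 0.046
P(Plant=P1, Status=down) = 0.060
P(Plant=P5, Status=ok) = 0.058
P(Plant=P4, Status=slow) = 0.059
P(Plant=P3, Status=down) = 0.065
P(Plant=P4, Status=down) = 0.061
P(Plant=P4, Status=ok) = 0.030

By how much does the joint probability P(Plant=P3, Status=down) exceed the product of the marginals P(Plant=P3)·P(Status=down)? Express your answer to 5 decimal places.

P(Plant=P3) = 0.032 + 0.038 + 0.065 + 0.056 = 0.191.
P(Status=down) = 0.060 + 0.017 + 0.065 + 0.061 + 0.020 = 0.223.
P(Plant=P3, Status=down) − P(Plant=P3)P(Status=down) = 0.065 − 0.191×0.223 = 0.02241.

0.02241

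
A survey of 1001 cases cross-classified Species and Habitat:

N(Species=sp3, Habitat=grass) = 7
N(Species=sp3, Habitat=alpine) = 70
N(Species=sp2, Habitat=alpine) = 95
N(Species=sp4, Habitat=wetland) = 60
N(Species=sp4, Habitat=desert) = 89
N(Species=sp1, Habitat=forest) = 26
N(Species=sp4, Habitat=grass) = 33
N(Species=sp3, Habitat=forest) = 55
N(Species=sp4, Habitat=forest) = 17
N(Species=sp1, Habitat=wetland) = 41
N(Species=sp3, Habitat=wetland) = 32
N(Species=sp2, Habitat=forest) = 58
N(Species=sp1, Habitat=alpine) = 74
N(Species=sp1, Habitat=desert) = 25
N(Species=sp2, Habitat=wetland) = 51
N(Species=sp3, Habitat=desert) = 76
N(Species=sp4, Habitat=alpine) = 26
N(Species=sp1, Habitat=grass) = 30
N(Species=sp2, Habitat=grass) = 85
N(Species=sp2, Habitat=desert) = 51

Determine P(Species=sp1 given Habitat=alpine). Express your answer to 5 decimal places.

0.27925

Total with Habitat=alpine: 74 + 95 + 70 + 26 = 265.
P(Species=sp1 | Habitat=alpine) = 74/265 = 0.27925.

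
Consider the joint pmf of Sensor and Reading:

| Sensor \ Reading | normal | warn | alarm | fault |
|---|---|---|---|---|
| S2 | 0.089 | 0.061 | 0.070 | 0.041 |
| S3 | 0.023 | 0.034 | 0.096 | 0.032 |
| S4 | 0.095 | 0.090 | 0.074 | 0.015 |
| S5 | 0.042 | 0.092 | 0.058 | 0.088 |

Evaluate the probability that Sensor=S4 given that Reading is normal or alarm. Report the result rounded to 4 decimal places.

P(Reading=normal) = 0.089 + 0.023 + 0.095 + 0.042 = 0.249.
P(Reading=alarm) = 0.070 + 0.096 + 0.074 + 0.058 = 0.298.
P(Reading ∈ {normal, alarm}) = 0.249 + 0.298 = 0.547; P(Sensor=S4, Reading ∈ {normal, alarm}) = 0.095 + 0.074 = 0.169.
P(Sensor=S4 | Reading ∈ {normal, alarm}) = 0.169/0.547 = 0.3090.

0.3090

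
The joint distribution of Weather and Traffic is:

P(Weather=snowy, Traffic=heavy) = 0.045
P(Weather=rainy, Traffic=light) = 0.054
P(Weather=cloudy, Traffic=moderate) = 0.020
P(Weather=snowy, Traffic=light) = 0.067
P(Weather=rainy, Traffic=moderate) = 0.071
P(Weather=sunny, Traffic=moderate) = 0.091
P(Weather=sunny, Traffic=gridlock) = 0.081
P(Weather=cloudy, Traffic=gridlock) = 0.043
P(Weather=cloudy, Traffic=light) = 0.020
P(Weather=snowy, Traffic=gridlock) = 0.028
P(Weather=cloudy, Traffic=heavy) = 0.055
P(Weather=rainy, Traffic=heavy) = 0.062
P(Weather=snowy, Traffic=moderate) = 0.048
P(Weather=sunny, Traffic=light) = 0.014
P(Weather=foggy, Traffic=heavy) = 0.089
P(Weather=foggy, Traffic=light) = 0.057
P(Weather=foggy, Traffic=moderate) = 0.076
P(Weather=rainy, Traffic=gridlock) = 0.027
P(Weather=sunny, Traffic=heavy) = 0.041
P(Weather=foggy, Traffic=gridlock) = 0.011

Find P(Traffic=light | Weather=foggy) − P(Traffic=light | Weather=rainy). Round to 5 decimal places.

P(Weather=foggy) = 0.057 + 0.076 + 0.089 + 0.011 = 0.233; P(Traffic=light | Weather=foggy) = 0.057/0.233 = 0.244635.
P(Weather=rainy) = 0.054 + 0.071 + 0.062 + 0.027 = 0.214; P(Traffic=light | Weather=rainy) = 0.054/0.214 = 0.252336.
Difference = -0.00770.

-0.00770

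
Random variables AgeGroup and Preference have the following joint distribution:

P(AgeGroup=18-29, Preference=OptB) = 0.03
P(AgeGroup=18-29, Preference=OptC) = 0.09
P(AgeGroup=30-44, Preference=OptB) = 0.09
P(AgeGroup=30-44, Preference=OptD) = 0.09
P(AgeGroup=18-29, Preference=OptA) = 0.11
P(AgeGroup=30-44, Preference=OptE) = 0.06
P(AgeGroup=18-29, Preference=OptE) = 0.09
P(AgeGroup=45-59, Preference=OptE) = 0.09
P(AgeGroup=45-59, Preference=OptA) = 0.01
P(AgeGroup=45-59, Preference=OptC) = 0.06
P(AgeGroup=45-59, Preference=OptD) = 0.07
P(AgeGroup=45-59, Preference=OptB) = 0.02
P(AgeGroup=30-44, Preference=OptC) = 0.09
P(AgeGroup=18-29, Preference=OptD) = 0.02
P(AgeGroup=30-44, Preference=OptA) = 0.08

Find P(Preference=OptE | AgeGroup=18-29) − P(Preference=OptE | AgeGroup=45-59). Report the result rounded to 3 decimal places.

P(AgeGroup=18-29) = 0.11 + 0.03 + 0.09 + 0.02 + 0.09 = 0.34; P(Preference=OptE | AgeGroup=18-29) = 0.09/0.34 = 0.2647.
P(AgeGroup=45-59) = 0.01 + 0.02 + 0.06 + 0.07 + 0.09 = 0.25; P(Preference=OptE | AgeGroup=45-59) = 0.09/0.25 = 0.3600.
Difference = -0.095.

-0.095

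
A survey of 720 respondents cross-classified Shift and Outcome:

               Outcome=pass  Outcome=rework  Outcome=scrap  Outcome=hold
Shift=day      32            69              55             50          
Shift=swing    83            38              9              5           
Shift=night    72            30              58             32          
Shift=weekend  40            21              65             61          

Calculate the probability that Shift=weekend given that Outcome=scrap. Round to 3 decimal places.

0.348

Total with Outcome=scrap: 55 + 9 + 58 + 65 = 187.
P(Shift=weekend | Outcome=scrap) = 65/187 = 0.348.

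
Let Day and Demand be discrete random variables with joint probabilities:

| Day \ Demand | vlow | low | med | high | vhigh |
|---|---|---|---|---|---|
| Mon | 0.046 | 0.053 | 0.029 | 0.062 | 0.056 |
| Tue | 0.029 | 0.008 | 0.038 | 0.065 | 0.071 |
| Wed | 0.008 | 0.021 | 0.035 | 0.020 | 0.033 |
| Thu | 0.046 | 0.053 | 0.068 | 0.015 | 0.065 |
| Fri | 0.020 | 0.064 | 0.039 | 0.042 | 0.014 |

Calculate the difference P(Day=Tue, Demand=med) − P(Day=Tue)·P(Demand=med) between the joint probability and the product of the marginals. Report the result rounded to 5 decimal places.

P(Day=Tue) = 0.029 + 0.008 + 0.038 + 0.065 + 0.071 = 0.211.
P(Demand=med) = 0.029 + 0.038 + 0.035 + 0.068 + 0.039 = 0.209.
P(Day=Tue, Demand=med) − P(Day=Tue)P(Demand=med) = 0.038 − 0.211×0.209 = -0.00610.

-0.00610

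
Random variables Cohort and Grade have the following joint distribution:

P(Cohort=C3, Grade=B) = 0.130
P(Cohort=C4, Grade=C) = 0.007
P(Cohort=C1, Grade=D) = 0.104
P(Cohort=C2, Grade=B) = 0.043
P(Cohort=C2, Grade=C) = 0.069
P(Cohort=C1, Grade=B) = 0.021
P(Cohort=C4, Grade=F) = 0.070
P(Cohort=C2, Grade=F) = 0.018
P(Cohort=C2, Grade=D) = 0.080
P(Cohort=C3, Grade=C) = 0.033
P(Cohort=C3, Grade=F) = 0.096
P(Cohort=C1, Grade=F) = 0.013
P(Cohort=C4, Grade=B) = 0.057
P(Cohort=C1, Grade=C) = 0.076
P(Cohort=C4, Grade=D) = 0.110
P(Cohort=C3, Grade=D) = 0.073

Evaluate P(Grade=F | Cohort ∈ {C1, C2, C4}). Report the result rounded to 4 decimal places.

0.1512

P(Cohort=C1) = 0.021 + 0.076 + 0.104 + 0.013 = 0.214.
P(Cohort=C2) = 0.043 + 0.069 + 0.080 + 0.018 = 0.210.
P(Cohort=C4) = 0.057 + 0.007 + 0.110 + 0.070 = 0.244.
P(Cohort ∈ {C1, C2, C4}) = 0.214 + 0.210 + 0.244 = 0.668; P(Grade=F, Cohort ∈ {C1, C2, C4}) = 0.013 + 0.018 + 0.070 = 0.101.
P(Grade=F | Cohort ∈ {C1, C2, C4}) = 0.101/0.668 = 0.1512.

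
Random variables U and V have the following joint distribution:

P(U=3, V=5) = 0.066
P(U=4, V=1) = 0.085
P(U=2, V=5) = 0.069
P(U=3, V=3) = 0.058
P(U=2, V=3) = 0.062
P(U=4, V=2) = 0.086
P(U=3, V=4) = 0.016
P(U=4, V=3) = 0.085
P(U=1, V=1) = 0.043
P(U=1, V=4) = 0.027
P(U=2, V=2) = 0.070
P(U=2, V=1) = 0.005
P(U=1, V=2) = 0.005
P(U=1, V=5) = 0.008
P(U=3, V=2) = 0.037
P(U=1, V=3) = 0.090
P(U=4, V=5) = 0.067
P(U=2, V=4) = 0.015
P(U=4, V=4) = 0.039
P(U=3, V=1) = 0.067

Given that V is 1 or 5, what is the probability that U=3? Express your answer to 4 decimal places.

P(V=1) = 0.043 + 0.005 + 0.067 + 0.085 = 0.200.
P(V=5) = 0.008 + 0.069 + 0.066 + 0.067 = 0.210.
P(V ∈ {1, 5}) = 0.200 + 0.210 = 0.410; P(U=3, V ∈ {1, 5}) = 0.067 + 0.066 = 0.133.
P(U=3 | V ∈ {1, 5}) = 0.133/0.410 = 0.3244.

0.3244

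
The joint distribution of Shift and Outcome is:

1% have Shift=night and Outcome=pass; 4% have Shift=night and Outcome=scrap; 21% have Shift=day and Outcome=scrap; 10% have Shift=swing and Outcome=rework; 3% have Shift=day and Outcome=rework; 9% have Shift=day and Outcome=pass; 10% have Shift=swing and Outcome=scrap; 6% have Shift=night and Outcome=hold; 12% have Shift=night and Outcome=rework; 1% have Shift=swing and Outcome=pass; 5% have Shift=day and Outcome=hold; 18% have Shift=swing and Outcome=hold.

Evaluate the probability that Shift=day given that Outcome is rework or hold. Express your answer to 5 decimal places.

P(Outcome=rework) = 0.03 + 0.10 + 0.12 = 0.25.
P(Outcome=hold) = 0.05 + 0.18 + 0.06 = 0.29.
P(Outcome ∈ {rework, hold}) = 0.25 + 0.29 = 0.54; P(Shift=day, Outcome ∈ {rework, hold}) = 0.03 + 0.05 = 0.08.
P(Shift=day | Outcome ∈ {rework, hold}) = 0.08/0.54 = 0.14815.

0.14815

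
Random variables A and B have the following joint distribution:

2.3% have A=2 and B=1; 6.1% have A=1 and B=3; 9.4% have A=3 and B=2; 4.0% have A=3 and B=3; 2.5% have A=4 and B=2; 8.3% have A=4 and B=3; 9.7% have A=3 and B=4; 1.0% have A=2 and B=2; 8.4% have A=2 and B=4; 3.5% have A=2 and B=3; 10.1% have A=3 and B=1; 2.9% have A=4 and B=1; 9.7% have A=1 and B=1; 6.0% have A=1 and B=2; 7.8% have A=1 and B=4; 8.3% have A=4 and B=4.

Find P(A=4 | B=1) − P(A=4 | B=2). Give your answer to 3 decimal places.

P(B=1) = 0.097 + 0.023 + 0.101 + 0.029 = 0.250; P(A=4 | B=1) = 0.029/0.250 = 0.1160.
P(B=2) = 0.060 + 0.010 + 0.094 + 0.025 = 0.189; P(A=4 | B=2) = 0.025/0.189 = 0.1323.
Difference = -0.016.

-0.016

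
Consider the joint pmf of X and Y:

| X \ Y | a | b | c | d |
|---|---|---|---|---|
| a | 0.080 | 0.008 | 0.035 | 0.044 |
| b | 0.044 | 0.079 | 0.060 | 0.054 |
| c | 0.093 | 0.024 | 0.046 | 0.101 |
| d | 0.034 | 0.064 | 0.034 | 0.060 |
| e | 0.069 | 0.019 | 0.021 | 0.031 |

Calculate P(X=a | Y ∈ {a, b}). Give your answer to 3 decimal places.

P(Y=a) = 0.080 + 0.044 + 0.093 + 0.034 + 0.069 = 0.320.
P(Y=b) = 0.008 + 0.079 + 0.024 + 0.064 + 0.019 = 0.194.
P(Y ∈ {a, b}) = 0.320 + 0.194 = 0.514; P(X=a, Y ∈ {a, b}) = 0.080 + 0.008 = 0.088.
P(X=a | Y ∈ {a, b}) = 0.088/0.514 = 0.171.

0.171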